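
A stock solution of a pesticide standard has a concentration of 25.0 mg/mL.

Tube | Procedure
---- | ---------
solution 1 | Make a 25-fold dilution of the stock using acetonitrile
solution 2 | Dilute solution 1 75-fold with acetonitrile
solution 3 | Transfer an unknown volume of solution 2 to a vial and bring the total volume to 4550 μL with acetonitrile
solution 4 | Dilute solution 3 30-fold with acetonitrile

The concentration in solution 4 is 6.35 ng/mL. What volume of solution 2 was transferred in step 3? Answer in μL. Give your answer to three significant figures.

65.0 μL

Step 1: 25-fold → factor 25
Step 2: 75-fold → factor 75
Step 3: v brought to 4550 μL → factor = 4550 μL/v
Step 4: 30-fold → factor 30
Product of known-step factors = 56250
Overall factor = 25.0 mg/mL / (6.35 ng/mL) = 3.937 × 10^6
Step-3 factor = 3.937 × 10^6 / 56250 = 69.991
v = 4550 μL / 69.991 = 65.0 μL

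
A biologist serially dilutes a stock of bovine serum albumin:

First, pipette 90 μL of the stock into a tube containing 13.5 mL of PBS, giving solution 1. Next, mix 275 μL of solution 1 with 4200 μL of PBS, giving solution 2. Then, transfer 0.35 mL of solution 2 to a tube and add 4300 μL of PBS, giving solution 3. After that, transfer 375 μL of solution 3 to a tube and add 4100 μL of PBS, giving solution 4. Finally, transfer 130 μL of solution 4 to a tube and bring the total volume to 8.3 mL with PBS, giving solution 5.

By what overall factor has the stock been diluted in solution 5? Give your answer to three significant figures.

Step 1: 90 μL + 13.5 mL = 13590 μL total → factor 13590/90 = 151
Step 2: 275 μL + 4200 μL = 4475 μL total → factor 4475/275 = 16.273
Step 3: 0.35 mL + 4300 μL = 4.65 mL total → factor 4.65/0.35 = 13.286
Step 4: 375 μL + 4100 μL = 4475 μL total → factor 4475/375 = 11.933
Step 5: 130 μL brought to 8.3 mL → factor 8300/130 = 63.846
Overall dilution factor = 151 × 16.273 × 13.286 × 11.933 × 63.846 = 2.4872 × 10^7

2.49 × 10^7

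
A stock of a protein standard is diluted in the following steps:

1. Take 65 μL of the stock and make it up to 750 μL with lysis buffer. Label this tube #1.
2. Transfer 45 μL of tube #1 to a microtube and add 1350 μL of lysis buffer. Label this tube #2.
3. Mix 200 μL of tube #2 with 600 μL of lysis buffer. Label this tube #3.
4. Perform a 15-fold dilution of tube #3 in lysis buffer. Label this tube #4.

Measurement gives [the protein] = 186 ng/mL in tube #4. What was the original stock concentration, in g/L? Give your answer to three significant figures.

3.99 g/L

Step 1: 65 μL brought to 750 μL → factor 750/65 = 11.538
Step 2: 45 μL + 1350 μL = 1395 μL total → factor 1395/45 = 31
Step 3: 200 μL + 600 μL = 800 μL total → factor 800/200 = 4
Step 4: 15-fold → factor 15
Overall dilution factor = 11.538 × 31 × 4 × 15 = 21462
Stock = 186 ng/mL × 21462 = 3.992 × 10^6 ng/mL = 3.99 g/L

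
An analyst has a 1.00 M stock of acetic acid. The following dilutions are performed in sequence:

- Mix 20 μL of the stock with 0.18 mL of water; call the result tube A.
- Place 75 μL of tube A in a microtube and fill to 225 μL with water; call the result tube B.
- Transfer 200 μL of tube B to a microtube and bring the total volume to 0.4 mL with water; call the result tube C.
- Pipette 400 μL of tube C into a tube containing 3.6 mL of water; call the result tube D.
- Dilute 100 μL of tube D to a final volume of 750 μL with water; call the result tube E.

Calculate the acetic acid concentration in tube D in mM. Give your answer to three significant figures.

1.67 mM

Step 1: 20 μL + 0.18 mL = 200 μL total → factor 200/20 = 10
Step 2: 75 μL brought to 225 μL → factor 225/75 = 3
Step 3: 200 μL brought to 0.4 mL → factor 400/200 = 2
Step 4: 400 μL + 3.6 mL = 4000 μL total → factor 4000/400 = 10
Dilution factor through tube D = 10 × 3 × 2 × 10 = 600
[tube D] = 1.00 M / 600 = 0.001667 M = 1.67 mM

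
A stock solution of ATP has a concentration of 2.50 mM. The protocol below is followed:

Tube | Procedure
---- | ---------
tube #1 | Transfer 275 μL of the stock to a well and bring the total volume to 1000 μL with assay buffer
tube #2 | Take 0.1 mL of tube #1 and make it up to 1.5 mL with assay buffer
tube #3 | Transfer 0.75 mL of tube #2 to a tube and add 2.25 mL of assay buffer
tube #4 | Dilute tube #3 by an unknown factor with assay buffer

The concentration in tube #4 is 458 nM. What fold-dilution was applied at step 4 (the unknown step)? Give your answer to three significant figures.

Step 1: 275 μL brought to 1000 μL → factor 1000/275 = 3.6364
Step 2: 0.1 mL brought to 1.5 mL → factor 1.5/0.1 = 15
Step 3: 0.75 mL + 2.25 mL = 3 mL total → factor 3/0.75 = 4
Step 4: unknown factor x
Product of known-step factors = 218.18
Overall factor = 2.50 mM / (458 nM) = 5458.5
x = 5458.5 / 218.18 = 25.0

25.0-fold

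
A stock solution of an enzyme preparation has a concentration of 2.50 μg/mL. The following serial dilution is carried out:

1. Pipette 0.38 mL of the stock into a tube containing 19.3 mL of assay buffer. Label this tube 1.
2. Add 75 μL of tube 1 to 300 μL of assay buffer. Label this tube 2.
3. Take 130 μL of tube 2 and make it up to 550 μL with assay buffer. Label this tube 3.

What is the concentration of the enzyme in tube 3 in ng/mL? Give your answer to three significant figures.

2.28 ng/mL

Step 1: 0.38 mL + 19.3 mL = 19.68 mL total → factor 19.68/0.38 = 51.789
Step 2: 75 μL + 300 μL = 375 μL total → factor 375/75 = 5
Step 3: 130 μL brought to 550 μL → factor 550/130 = 4.2308
Overall dilution factor = 51.789 × 5 × 4.2308 = 1095.5
Final = 2.50 μg/mL / 1095.5 = 0.002282 μg/mL = 2.28 ng/mL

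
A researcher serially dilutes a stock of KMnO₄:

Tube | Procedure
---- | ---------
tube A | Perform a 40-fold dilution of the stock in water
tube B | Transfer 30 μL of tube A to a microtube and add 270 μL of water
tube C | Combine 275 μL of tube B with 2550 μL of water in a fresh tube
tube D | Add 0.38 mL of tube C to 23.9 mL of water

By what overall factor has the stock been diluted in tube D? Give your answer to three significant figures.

Step 1: 40-fold → factor 40
Step 2: 30 μL + 270 μL = 300 μL total → factor 300/30 = 10
Step 3: 275 μL + 2550 μL = 2825 μL total → factor 2825/275 = 10.273
Step 4: 0.38 mL + 23.9 mL = 24.28 mL total → factor 24.28/0.38 = 63.895
Overall dilution factor = 40 × 10 × 10.273 × 63.895 = 2.6255 × 10^5

2.63 × 10^5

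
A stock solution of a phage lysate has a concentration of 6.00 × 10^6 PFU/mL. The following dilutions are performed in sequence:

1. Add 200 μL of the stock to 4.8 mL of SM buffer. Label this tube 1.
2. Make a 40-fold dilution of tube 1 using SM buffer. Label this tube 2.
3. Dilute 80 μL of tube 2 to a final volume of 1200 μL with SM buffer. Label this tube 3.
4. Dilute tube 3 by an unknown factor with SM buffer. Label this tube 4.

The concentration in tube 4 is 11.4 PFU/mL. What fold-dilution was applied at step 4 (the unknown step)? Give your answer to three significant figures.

Step 1: 200 μL + 4.8 mL = 5000 μL total → factor 5000/200 = 25
Step 2: 40-fold → factor 40
Step 3: 80 μL brought to 1200 μL → factor 1200/80 = 15
Step 4: unknown factor x
Product of known-step factors = 15000
Overall factor = 6.00 × 10^6 PFU/mL / (11.4 PFU/mL) = 5.2632 × 10^5
x = 5.2632 × 10^5 / 15000 = 35.1

35.1-fold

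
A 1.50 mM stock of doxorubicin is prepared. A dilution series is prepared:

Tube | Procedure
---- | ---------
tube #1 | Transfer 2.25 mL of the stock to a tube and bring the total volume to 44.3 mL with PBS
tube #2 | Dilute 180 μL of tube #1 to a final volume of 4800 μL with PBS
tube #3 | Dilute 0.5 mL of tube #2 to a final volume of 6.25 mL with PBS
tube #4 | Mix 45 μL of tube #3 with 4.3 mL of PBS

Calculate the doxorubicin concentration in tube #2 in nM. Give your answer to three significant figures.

Step 1: 2.25 mL brought to 44.3 mL → factor 44.3/2.25 = 19.689
Step 2: 180 μL brought to 4800 μL → factor 4800/180 = 26.667
Dilution factor through tube #2 = 19.689 × 26.667 = 525.04
[tube #2] = 1.50 mM / 525.04 = 0.002857 mM = 2.86 × 10^3 nM

2.86 × 10^3 nM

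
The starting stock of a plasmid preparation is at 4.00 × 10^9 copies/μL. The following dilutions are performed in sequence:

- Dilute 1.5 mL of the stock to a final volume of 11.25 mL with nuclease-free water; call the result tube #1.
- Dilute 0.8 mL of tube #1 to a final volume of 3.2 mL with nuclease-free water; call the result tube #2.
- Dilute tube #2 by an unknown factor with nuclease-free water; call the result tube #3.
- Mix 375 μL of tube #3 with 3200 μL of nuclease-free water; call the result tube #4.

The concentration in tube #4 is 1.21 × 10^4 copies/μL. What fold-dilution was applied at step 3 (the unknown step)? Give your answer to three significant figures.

1.16 × 10^3-fold

Step 1: 1.5 mL brought to 11.25 mL → factor 11.25/1.5 = 7.5
Step 2: 0.8 mL brought to 3.2 mL → factor 3.2/0.8 = 4
Step 3: unknown factor x
Step 4: 375 μL + 3200 μL = 3575 μL total → factor 3575/375 = 9.5333
Product of known-step factors = 286
Overall factor = 4.00 × 10^9 copies/μL / (1.21 × 10^4 copies/μL) = 3.3058 × 10^5
x = 3.3058 × 10^5 / 286 = 1.16 × 10^3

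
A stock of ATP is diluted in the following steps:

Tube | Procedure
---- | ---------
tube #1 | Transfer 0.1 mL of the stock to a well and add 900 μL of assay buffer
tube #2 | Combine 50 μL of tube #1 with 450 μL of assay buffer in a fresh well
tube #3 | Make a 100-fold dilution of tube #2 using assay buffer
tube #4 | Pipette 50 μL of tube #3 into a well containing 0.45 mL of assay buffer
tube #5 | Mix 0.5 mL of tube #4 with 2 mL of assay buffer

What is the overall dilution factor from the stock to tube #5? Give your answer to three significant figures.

Step 1: 0.1 mL + 900 μL = 1 mL total → factor 1/0.1 = 10
Step 2: 50 μL + 450 μL = 500 μL total → factor 500/50 = 10
Step 3: 100-fold → factor 100
Step 4: 50 μL + 0.45 mL = 500 μL total → factor 500/50 = 10
Step 5: 0.5 mL + 2 mL = 2.5 mL total → factor 2.5/0.5 = 5
Overall dilution factor = 10 × 10 × 100 × 10 × 5 = 5 × 10^5

5.00 × 10^5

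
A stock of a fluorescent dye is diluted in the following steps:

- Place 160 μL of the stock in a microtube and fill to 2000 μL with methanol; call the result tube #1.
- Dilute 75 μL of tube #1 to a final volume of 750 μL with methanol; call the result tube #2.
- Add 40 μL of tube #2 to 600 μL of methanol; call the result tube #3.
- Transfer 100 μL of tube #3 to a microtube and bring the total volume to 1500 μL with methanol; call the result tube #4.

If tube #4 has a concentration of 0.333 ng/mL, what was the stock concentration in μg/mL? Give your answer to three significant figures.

Step 1: 160 μL brought to 2000 μL → factor 2000/160 = 12.5
Step 2: 75 μL brought to 750 μL → factor 750/75 = 10
Step 3: 40 μL + 600 μL = 640 μL total → factor 640/40 = 16
Step 4: 100 μL brought to 1500 μL → factor 1500/100 = 15
Overall dilution factor = 12.5 × 10 × 16 × 15 = 30000
Stock = 0.333 ng/mL × 30000 = 9990 ng/mL = 9.99 μg/mL

9.99 μg/mL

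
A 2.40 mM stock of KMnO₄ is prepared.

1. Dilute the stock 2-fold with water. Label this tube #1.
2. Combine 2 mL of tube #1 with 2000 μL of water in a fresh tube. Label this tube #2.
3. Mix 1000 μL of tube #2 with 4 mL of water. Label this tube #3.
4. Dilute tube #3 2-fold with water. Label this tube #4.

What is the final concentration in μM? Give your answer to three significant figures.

Step 1: 2-fold → factor 2
Step 2: 2 mL + 2000 μL = 4 mL total → factor 4/2 = 2
Step 3: 1000 μL + 4 mL = 5000 μL total → factor 5000/1000 = 5
Step 4: 2-fold → factor 2
Overall dilution factor = 2 × 2 × 5 × 2 = 40
Final = 2.40 mM / 40 = 0.06000 mM = 60.0 μM

60.0 μM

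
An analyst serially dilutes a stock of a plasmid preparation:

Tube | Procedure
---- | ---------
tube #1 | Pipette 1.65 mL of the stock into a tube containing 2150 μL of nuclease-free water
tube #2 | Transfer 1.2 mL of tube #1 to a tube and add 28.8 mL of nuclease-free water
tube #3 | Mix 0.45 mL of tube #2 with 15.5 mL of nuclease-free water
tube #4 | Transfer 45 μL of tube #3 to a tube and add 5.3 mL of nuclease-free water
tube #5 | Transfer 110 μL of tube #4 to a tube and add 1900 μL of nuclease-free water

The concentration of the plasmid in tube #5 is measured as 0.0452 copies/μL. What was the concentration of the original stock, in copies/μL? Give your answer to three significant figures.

2.00 × 10^5 copies/μL

Step 1: 1.65 mL + 2150 μL = 3.8 mL total → factor 3.8/1.65 = 2.303
Step 2: 1.2 mL + 28.8 mL = 30 mL total → factor 30/1.2 = 25
Step 3: 0.45 mL + 15.5 mL = 15.95 mL total → factor 15.95/0.45 = 35.444
Step 4: 45 μL + 5.3 mL = 5345 μL total → factor 5345/45 = 118.78
Step 5: 110 μL + 1900 μL = 2010 μL total → factor 2010/110 = 18.273
Overall dilution factor = 2.303 × 25 × 35.444 × 118.78 × 18.273 = 4.4292 × 10^6
Stock = 0.0452 copies/μL × 4.4292 × 10^6 = 2.00 × 10^5 copies/μL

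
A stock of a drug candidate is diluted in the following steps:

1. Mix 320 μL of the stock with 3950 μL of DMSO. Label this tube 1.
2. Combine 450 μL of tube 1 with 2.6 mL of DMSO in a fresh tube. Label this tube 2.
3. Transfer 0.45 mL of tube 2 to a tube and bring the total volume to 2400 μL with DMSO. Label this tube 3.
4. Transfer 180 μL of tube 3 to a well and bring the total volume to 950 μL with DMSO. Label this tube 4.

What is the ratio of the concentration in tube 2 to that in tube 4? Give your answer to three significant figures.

28.1

Step 1: 320 μL + 3950 μL = 4270 μL total → factor 4270/320 = 13.344
Step 2: 450 μL + 2.6 mL = 3050 μL total → factor 3050/450 = 6.7778
Step 3: 0.45 mL brought to 2400 μL → factor 2.4/0.45 = 5.3333
Step 4: 180 μL brought to 950 μL → factor 950/180 = 5.2778
Dilution factor to tube 2 = 90.441; to tube 4 = 2545.7
[tube 2]/[tube 4] = (factor to tube 4)/(factor to tube 2) = 2545.7/90.441 = 28.1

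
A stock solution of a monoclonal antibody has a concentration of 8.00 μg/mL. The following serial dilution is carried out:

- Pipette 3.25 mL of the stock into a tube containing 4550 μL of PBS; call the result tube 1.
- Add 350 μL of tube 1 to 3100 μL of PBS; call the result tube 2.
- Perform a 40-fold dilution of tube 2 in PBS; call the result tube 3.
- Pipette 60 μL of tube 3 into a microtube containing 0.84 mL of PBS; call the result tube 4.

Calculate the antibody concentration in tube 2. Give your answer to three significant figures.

Step 1: 3.25 mL + 4550 μL = 7.8 mL total → factor 7.8/3.25 = 2.4
Step 2: 350 μL + 3100 μL = 3450 μL total → factor 3450/350 = 9.8571
Dilution factor through tube 2 = 2.4 × 9.8571 = 23.657
[tube 2] = 8.00 μg/mL / 23.657 = 0.338 μg/mL

0.338 μg/mL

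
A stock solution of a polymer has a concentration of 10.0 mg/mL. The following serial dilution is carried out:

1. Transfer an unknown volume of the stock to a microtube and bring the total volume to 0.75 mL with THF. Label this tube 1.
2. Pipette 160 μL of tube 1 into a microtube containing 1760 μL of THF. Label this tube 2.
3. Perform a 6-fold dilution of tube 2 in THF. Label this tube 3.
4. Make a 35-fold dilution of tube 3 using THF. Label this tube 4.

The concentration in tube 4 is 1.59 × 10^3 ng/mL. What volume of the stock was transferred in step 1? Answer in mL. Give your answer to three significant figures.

0.301 mL

Step 1: v brought to 0.75 mL → factor = 0.75 mL/v
Step 2: 160 μL + 1760 μL = 1920 μL total → factor 1920/160 = 12
Step 3: 6-fold → factor 6
Step 4: 35-fold → factor 35
Product of known-step factors = 2520
Overall factor = 10.0 mg/mL / (1.59 × 10^3 ng/mL) = 6289.3
Step-1 factor = 6289.3 / 2520 = 2.4958
v = 0.75 mL / 2.4958 = 0.301 mL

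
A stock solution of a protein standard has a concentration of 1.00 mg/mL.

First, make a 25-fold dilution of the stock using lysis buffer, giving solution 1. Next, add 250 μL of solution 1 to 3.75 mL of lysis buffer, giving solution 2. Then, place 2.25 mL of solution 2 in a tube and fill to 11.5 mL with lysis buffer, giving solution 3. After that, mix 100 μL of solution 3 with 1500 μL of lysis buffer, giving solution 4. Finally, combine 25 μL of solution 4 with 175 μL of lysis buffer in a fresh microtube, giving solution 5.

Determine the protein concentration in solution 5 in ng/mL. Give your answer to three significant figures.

3.82 ng/mL

Step 1: 25-fold → factor 25
Step 2: 250 μL + 3.75 mL = 4000 μL total → factor 4000/250 = 16
Step 3: 2.25 mL brought to 11.5 mL → factor 11.5/2.25 = 5.1111
Step 4: 100 μL + 1500 μL = 1600 μL total → factor 1600/100 = 16
Step 5: 25 μL + 175 μL = 200 μL total → factor 200/25 = 8
Overall dilution factor = 25 × 16 × 5.1111 × 16 × 8 = 2.6169 × 10^5
Final = 1.00 mg/mL / 2.6169 × 10^5 = 3.821 × 10^-6 mg/mL = 3.82 ng/mL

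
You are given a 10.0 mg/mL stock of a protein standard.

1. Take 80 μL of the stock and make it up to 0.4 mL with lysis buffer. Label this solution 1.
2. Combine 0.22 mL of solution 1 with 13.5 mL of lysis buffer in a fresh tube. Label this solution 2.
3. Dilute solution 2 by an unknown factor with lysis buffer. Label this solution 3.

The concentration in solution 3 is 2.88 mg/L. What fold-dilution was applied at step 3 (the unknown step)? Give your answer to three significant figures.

Step 1: 80 μL brought to 0.4 mL → factor 400/80 = 5
Step 2: 0.22 mL + 13.5 mL = 13.72 mL total → factor 13.72/0.22 = 62.364
Step 3: unknown factor x
Product of known-step factors = 311.82
Overall factor = 10.0 mg/mL / (2.88 mg/L) = 3472.2
x = 3472.2 / 311.82 = 11.1

11.1-fold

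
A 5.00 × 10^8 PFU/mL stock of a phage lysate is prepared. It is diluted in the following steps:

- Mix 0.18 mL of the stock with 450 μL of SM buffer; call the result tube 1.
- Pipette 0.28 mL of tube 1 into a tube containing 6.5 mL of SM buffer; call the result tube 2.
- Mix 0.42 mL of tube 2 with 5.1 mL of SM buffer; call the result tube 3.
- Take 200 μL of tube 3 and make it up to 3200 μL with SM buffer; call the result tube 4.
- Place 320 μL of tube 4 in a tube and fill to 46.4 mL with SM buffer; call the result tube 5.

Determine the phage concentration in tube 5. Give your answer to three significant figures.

Step 1: 0.18 mL + 450 μL = 0.63 mL total → factor 0.63/0.18 = 3.5
Step 2: 0.28 mL + 6.5 mL = 6.78 mL total → factor 6.78/0.28 = 24.214
Step 3: 0.42 mL + 5.1 mL = 5.52 mL total → factor 5.52/0.42 = 13.143
Step 4: 200 μL brought to 3200 μL → factor 3200/200 = 16
Step 5: 320 μL brought to 46.4 mL → factor 46400/320 = 145
Overall dilution factor = 3.5 × 24.214 × 13.143 × 16 × 145 = 2.5841 × 10^6
Final = 5.00 × 10^8 PFU/mL / 2.5841 × 10^6 = 193 PFU/mL

193 PFU/mL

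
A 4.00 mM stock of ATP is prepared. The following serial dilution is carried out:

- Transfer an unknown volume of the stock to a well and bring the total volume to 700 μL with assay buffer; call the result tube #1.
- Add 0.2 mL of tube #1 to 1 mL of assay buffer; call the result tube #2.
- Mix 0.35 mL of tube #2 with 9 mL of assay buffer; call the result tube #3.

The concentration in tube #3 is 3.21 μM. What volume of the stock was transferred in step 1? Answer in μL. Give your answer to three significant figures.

Step 1: v brought to 700 μL → factor = 700 μL/v
Step 2: 0.2 mL + 1 mL = 1.2 mL total → factor 1.2/0.2 = 6
Step 3: 0.35 mL + 9 mL = 9.35 mL total → factor 9.35/0.35 = 26.714
Product of known-step factors = 160.29
Overall factor = 4.00 mM / (3.21 μM) = 1246.1
Step-1 factor = 1246.1 / 160.29 = 7.7743
v = 700 μL / 7.7743 = 90.0 μL

90.0 μL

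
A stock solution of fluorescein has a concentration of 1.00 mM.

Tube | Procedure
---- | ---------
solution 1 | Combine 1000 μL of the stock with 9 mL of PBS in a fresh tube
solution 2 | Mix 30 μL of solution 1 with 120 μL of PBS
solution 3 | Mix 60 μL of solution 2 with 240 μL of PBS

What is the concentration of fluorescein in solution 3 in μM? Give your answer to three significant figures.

Step 1: 1000 μL + 9 mL = 10000 μL total → factor 10000/1000 = 10
Step 2: 30 μL + 120 μL = 150 μL total → factor 150/30 = 5
Step 3: 60 μL + 240 μL = 300 μL total → factor 300/60 = 5
Overall dilution factor = 10 × 5 × 5 = 250
Final = 1.00 mM / 250 = 0.004000 mM = 4.00 μM

4.00 μM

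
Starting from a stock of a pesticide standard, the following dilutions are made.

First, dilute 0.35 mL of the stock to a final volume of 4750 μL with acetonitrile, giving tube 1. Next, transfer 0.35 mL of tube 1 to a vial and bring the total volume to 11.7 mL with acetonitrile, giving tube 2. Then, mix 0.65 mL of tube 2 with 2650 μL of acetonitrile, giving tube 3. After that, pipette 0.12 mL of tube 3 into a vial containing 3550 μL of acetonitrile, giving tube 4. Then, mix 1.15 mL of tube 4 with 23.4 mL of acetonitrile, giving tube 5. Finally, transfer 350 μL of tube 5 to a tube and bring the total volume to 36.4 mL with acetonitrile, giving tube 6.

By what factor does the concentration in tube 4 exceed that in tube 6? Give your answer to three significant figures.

Step 1: 0.35 mL brought to 4750 μL → factor 4.75/0.35 = 13.571
Step 2: 0.35 mL brought to 11.7 mL → factor 11.7/0.35 = 33.429
Step 3: 0.65 mL + 2650 μL = 3.3 mL total → factor 3.3/0.65 = 5.0769
Step 4: 0.12 mL + 3550 μL = 3.67 mL total → factor 3.67/0.12 = 30.583
Step 5: 1.15 mL + 23.4 mL = 24.55 mL total → factor 24.55/1.15 = 21.348
Step 6: 350 μL brought to 36.4 mL → factor 36400/350 = 104
Dilution factor to tube 4 = 70442; to tube 6 = 1.5639 × 10^8
[tube 4]/[tube 6] = (factor to tube 6)/(factor to tube 4) = 1.5639 × 10^8/70442 = 2.22 × 10^3

2.22 × 10^3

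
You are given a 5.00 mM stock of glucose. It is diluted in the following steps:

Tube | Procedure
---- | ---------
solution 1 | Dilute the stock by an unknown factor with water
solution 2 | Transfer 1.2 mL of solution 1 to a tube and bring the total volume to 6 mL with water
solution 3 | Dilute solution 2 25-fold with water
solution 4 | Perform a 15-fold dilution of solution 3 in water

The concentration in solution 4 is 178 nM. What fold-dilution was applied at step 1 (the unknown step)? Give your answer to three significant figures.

15.0-fold

Step 1: unknown factor x
Step 2: 1.2 mL brought to 6 mL → factor 6/1.2 = 5
Step 3: 25-fold → factor 25
Step 4: 15-fold → factor 15
Product of known-step factors = 1875
Overall factor = 5.00 mM / (178 nM) = 28090
x = 28090 / 1875 = 15.0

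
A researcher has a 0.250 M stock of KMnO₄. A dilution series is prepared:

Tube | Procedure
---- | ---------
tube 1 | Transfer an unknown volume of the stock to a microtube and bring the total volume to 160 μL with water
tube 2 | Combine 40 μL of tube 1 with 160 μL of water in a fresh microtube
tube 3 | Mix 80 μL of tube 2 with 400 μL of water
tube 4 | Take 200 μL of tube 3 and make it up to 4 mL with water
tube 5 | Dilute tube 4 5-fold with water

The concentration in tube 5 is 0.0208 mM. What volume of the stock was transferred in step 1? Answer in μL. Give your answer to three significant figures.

Step 1: v brought to 160 μL → factor = 160 μL/v
Step 2: 40 μL + 160 μL = 200 μL total → factor 200/40 = 5
Step 3: 80 μL + 400 μL = 480 μL total → factor 480/80 = 6
Step 4: 200 μL brought to 4 mL → factor 4000/200 = 20
Step 5: 5-fold → factor 5
Product of known-step factors = 3000
Overall factor = 0.250 M / (0.0208 mM) = 12019
Step-1 factor = 12019 / 3000 = 4.0064
v = 160 μL / 4.0064 = 39.9 μL

39.9 μL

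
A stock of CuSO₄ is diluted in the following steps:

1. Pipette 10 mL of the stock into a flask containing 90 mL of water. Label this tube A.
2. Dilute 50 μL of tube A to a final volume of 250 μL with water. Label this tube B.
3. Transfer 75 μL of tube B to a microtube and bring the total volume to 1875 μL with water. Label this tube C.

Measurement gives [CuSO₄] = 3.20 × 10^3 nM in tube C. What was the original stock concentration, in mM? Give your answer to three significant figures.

4.00 mM

Step 1: 10 mL + 90 mL = 100 mL total → factor 100/10 = 10
Step 2: 50 μL brought to 250 μL → factor 250/50 = 5
Step 3: 75 μL brought to 1875 μL → factor 1875/75 = 25
Overall dilution factor = 10 × 5 × 25 = 1250
Stock = 3.20 × 10^3 nM × 1250 = 4.000 × 10^6 nM = 4.00 mM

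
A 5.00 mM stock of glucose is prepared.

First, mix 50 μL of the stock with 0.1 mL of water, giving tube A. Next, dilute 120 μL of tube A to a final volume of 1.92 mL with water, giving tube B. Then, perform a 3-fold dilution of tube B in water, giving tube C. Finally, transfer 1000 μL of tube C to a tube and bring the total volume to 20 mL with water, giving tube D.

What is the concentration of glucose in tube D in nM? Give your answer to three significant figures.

Step 1: 50 μL + 0.1 mL = 150 μL total → factor 150/50 = 3
Step 2: 120 μL brought to 1.92 mL → factor 1920/120 = 16
Step 3: 3-fold → factor 3
Step 4: 1000 μL brought to 20 mL → factor 20000/1000 = 20
Overall dilution factor = 3 × 16 × 3 × 20 = 2880
Final = 5.00 mM / 2880 = 0.001736 mM = 1.74 × 10^3 nM

1.74 × 10^3 nM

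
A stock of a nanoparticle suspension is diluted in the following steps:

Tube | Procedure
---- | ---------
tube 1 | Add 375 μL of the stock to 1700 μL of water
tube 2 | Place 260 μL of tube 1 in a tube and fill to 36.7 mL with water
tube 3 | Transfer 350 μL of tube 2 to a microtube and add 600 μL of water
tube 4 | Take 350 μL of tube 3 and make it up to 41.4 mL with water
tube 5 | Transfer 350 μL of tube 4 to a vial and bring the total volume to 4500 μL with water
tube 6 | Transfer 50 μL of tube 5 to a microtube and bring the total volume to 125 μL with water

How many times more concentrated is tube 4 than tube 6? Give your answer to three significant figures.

Step 1: 375 μL + 1700 μL = 2075 μL total → factor 2075/375 = 5.5333
Step 2: 260 μL brought to 36.7 mL → factor 36700/260 = 141.15
Step 3: 350 μL + 600 μL = 950 μL total → factor 950/350 = 2.7143
Step 4: 350 μL brought to 41.4 mL → factor 41400/350 = 118.29
Step 5: 350 μL brought to 4500 μL → factor 4500/350 = 12.857
Step 6: 50 μL brought to 125 μL → factor 125/50 = 2.5
Dilution factor to tube 4 = 2.5077 × 10^5; to tube 6 = 8.0603 × 10^6
[tube 4]/[tube 6] = (factor to tube 6)/(factor to tube 4) = 8.0603 × 10^6/2.5077 × 10^5 = 32.1

32.1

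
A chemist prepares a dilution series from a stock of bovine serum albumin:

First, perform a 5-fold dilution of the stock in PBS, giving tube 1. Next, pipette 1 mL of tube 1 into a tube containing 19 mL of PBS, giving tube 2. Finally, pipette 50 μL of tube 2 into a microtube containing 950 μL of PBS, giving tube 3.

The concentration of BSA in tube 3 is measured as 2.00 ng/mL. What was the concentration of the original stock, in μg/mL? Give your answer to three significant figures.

4.00 μg/mL

Step 1: 5-fold → factor 5
Step 2: 1 mL + 19 mL = 20 mL total → factor 20/1 = 20
Step 3: 50 μL + 950 μL = 1000 μL total → factor 1000/50 = 20
Overall dilution factor = 5 × 20 × 20 = 2000
Stock = 2.00 ng/mL × 2000 = 4000 ng/mL = 4.00 μg/mL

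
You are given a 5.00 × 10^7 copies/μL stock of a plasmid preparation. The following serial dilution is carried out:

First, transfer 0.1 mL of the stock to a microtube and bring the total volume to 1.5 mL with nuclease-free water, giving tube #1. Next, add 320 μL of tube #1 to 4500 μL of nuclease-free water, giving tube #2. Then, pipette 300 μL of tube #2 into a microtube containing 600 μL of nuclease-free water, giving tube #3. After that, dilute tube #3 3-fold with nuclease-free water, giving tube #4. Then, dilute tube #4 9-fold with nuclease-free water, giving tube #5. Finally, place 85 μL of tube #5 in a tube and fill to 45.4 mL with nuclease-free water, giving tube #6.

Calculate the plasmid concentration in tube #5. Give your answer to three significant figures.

Step 1: 0.1 mL brought to 1.5 mL → factor 1.5/0.1 = 15
Step 2: 320 μL + 4500 μL = 4820 μL total → factor 4820/320 = 15.062
Step 3: 300 μL + 600 μL = 900 μL total → factor 900/300 = 3
Step 4: 3-fold → factor 3
Step 5: 9-fold → factor 9
Dilution factor through tube #5 = 15 × 15.062 × 3 × 3 × 9 = 18301
[tube #5] = 5.00 × 10^7 copies/μL / 18301 = 2.73 × 10^3 copies/μL

2.73 × 10^3 copies/μL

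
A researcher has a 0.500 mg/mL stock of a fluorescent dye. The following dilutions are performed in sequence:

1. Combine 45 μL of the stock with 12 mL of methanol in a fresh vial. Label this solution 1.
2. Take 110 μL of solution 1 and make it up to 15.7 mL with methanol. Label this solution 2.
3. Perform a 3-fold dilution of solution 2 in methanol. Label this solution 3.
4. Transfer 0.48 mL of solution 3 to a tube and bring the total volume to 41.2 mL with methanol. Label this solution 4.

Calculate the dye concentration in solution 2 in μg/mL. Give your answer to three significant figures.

Step 1: 45 μL + 12 mL = 12045 μL total → factor 12045/45 = 267.67
Step 2: 110 μL brought to 15.7 mL → factor 15700/110 = 142.73
Dilution factor through solution 2 = 267.67 × 142.73 = 38203
[solution 2] = 0.500 mg/mL / 38203 = 1.309 × 10^-5 mg/mL = 0.0131 μg/mL

0.0131 μg/mL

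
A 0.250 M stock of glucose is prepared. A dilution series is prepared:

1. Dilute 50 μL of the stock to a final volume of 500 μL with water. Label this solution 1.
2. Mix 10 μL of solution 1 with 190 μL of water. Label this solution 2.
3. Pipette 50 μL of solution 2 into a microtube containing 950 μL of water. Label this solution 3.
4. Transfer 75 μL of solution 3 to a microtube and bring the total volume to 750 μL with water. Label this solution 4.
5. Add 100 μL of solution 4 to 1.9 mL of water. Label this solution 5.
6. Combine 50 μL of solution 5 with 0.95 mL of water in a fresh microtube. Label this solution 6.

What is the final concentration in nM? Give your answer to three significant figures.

Step 1: 50 μL brought to 500 μL → factor 500/50 = 10
Step 2: 10 μL + 190 μL = 200 μL total → factor 200/10 = 20
Step 3: 50 μL + 950 μL = 1000 μL total → factor 1000/50 = 20
Step 4: 75 μL brought to 750 μL → factor 750/75 = 10
Step 5: 100 μL + 1.9 mL = 2000 μL total → factor 2000/100 = 20
Step 6: 50 μL + 0.95 mL = 1000 μL total → factor 1000/50 = 20
Overall dilution factor = 10 × 20 × 20 × 10 × 20 × 20 = 1.6 × 10^7
Final = 0.250 M / 1.6 × 10^7 = 1.562 × 10^-8 M = 15.6 nM

15.6 nM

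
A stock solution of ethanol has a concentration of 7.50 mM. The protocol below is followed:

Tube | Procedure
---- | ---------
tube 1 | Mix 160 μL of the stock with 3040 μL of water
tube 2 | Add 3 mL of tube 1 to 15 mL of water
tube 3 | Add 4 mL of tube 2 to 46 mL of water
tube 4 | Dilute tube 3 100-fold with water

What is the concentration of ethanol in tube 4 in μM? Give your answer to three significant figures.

0.0500 μM

Step 1: 160 μL + 3040 μL = 3200 μL total → factor 3200/160 = 20
Step 2: 3 mL + 15 mL = 18 mL total → factor 18/3 = 6
Step 3: 4 mL + 46 mL = 50 mL total → factor 50/4 = 12.5
Step 4: 100-fold → factor 100
Overall dilution factor = 20 × 6 × 12.5 × 100 = 1.5 × 10^5
Final = 7.50 mM / 1.5 × 10^5 = 5.000 × 10^-5 mM = 0.0500 μM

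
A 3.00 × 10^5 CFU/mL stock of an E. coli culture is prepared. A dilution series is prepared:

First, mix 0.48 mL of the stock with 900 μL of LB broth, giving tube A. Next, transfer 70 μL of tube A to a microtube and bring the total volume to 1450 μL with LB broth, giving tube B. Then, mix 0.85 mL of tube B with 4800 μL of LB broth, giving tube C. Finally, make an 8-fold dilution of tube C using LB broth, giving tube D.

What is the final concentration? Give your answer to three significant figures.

Step 1: 0.48 mL + 900 μL = 1.38 mL total → factor 1.38/0.48 = 2.875
Step 2: 70 μL brought to 1450 μL → factor 1450/70 = 20.714
Step 3: 0.85 mL + 4800 μL = 5.65 mL total → factor 5.65/0.85 = 6.6471
Step 4: 8-fold → factor 8
Overall dilution factor = 2.875 × 20.714 × 6.6471 × 8 = 3166.8
Final = 3.00 × 10^5 CFU/mL / 3166.8 = 94.7 CFU/mL

94.7 CFU/mL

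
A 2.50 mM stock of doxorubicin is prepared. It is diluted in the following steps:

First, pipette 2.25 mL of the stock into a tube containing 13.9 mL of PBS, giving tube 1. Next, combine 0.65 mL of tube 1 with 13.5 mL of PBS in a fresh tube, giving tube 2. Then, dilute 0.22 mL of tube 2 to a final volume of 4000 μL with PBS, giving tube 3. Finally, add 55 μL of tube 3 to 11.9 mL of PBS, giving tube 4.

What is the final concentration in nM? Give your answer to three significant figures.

Step 1: 2.25 mL + 13.9 mL = 16.15 mL total → factor 16.15/2.25 = 7.1778
Step 2: 0.65 mL + 13.5 mL = 14.15 mL total → factor 14.15/0.65 = 21.769
Step 3: 0.22 mL brought to 4000 μL → factor 4/0.22 = 18.182
Step 4: 55 μL + 11.9 mL = 11955 μL total → factor 11955/55 = 217.36
Overall dilution factor = 7.1778 × 21.769 × 18.182 × 217.36 = 6.1753 × 10^5
Final = 2.50 mM / 6.1753 × 10^5 = 4.048 × 10^-6 mM = 4.05 nM

4.05 nM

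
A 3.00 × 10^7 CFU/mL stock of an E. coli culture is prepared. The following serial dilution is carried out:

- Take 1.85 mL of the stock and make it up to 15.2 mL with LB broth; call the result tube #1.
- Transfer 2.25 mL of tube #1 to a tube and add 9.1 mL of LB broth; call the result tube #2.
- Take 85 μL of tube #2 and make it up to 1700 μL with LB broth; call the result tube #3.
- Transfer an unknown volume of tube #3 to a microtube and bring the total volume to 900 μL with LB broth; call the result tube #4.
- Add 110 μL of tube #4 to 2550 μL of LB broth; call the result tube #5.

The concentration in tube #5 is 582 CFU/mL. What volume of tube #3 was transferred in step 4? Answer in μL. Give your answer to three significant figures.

350 μL

Step 1: 1.85 mL brought to 15.2 mL → factor 15.2/1.85 = 8.2162
Step 2: 2.25 mL + 9.1 mL = 11.35 mL total → factor 11.35/2.25 = 5.0444
Step 3: 85 μL brought to 1700 μL → factor 1700/85 = 20
Step 4: v brought to 900 μL → factor = 900 μL/v
Step 5: 110 μL + 2550 μL = 2660 μL total → factor 2660/110 = 24.182
Product of known-step factors = 20045
Overall factor = 3.00 × 10^7 CFU/mL / (582 CFU/mL) = 51546
Step-4 factor = 51546 / 20045 = 2.5715
v = 900 μL / 2.5715 = 350 μL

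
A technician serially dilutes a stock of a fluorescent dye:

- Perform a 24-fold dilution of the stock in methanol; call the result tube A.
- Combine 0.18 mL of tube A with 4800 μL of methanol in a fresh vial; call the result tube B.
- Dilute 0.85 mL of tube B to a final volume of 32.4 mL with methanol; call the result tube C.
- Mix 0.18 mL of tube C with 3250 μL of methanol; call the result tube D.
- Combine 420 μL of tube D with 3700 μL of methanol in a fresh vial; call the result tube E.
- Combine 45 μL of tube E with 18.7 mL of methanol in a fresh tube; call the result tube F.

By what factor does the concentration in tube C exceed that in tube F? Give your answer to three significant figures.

7.79 × 10^4

Step 1: 24-fold → factor 24
Step 2: 0.18 mL + 4800 μL = 4.98 mL total → factor 4.98/0.18 = 27.667
Step 3: 0.85 mL brought to 32.4 mL → factor 32.4/0.85 = 38.118
Step 4: 0.18 mL + 3250 μL = 3.43 mL total → factor 3.43/0.18 = 19.056
Step 5: 420 μL + 3700 μL = 4120 μL total → factor 4120/420 = 9.8095
Step 6: 45 μL + 18.7 mL = 18745 μL total → factor 18745/45 = 416.56
Dilution factor to tube C = 25310; to tube F = 1.9708 × 10^9
[tube C]/[tube F] = (factor to tube F)/(factor to tube C) = 1.9708 × 10^9/25310 = 7.79 × 10^4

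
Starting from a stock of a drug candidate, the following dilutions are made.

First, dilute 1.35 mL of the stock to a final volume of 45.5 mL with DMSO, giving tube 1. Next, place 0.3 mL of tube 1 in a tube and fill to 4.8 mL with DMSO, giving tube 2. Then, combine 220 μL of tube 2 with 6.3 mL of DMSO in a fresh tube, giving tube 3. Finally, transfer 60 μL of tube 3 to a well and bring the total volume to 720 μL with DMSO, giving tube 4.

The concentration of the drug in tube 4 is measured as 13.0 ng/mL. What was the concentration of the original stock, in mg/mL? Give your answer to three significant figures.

Step 1: 1.35 mL brought to 45.5 mL → factor 45.5/1.35 = 33.704
Step 2: 0.3 mL brought to 4.8 mL → factor 4.8/0.3 = 16
Step 3: 220 μL + 6.3 mL = 6520 μL total → factor 6520/220 = 29.636
Step 4: 60 μL brought to 720 μL → factor 720/60 = 12
Overall dilution factor = 33.704 × 16 × 29.636 × 12 = 1.9178 × 10^5
Stock = 13.0 ng/mL × 1.9178 × 10^5 = 2.493 × 10^6 ng/mL = 2.49 mg/mL

2.49 mg/mL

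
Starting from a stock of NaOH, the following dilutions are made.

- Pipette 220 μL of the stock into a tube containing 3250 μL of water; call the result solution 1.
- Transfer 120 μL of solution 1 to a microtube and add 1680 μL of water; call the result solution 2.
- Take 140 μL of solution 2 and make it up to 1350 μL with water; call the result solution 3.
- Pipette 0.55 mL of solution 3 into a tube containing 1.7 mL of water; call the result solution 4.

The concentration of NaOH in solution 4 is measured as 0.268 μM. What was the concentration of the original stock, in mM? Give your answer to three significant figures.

2.50 mM

Step 1: 220 μL + 3250 μL = 3470 μL total → factor 3470/220 = 15.773
Step 2: 120 μL + 1680 μL = 1800 μL total → factor 1800/120 = 15
Step 3: 140 μL brought to 1350 μL → factor 1350/140 = 9.6429
Step 4: 0.55 mL + 1.7 mL = 2.25 mL total → factor 2.25/0.55 = 4.0909
Overall dilution factor = 15.773 × 15 × 9.6429 × 4.0909 = 9333.1
Stock = 0.268 μM × 9333.1 = 2501 μM = 2.50 mM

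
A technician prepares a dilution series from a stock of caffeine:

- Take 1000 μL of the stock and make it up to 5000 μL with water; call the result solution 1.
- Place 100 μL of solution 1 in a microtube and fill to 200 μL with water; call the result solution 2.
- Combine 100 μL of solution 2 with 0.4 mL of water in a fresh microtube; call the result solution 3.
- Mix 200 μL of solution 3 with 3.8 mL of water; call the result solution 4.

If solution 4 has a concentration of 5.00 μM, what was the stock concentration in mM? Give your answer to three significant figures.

5.00 mM

Step 1: 1000 μL brought to 5000 μL → factor 5000/1000 = 5
Step 2: 100 μL brought to 200 μL → factor 200/100 = 2
Step 3: 100 μL + 0.4 mL = 500 μL total → factor 500/100 = 5
Step 4: 200 μL + 3.8 mL = 4000 μL total → factor 4000/200 = 20
Overall dilution factor = 5 × 2 × 5 × 20 = 1000
Stock = 5.00 μM × 1000 = 5000 μM = 5.00 mM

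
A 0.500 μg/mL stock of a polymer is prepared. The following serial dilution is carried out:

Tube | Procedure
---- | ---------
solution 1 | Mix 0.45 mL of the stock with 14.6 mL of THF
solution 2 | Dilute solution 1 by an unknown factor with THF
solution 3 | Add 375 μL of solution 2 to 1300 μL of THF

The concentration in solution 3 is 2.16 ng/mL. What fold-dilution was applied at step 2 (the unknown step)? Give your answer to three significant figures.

1.55-fold

Step 1: 0.45 mL + 14.6 mL = 15.05 mL total → factor 15.05/0.45 = 33.444
Step 2: unknown factor x
Step 3: 375 μL + 1300 μL = 1675 μL total → factor 1675/375 = 4.4667
Product of known-step factors = 149.39
Overall factor = 0.500 μg/mL / (2.16 ng/mL) = 231.48
x = 231.48 / 149.39 = 1.55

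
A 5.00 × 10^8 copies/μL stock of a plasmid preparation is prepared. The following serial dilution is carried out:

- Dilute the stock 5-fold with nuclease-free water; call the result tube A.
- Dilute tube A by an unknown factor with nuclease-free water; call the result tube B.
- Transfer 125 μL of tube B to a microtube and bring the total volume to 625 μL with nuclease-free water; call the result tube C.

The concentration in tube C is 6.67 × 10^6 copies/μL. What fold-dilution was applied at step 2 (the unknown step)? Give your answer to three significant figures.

3.00-fold

Step 1: 5-fold → factor 5
Step 2: unknown factor x
Step 3: 125 μL brought to 625 μL → factor 625/125 = 5
Product of known-step factors = 25
Overall factor = 5.00 × 10^8 copies/μL / (6.67 × 10^6 copies/μL) = 74.963
x = 74.963 / 25 = 3.00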